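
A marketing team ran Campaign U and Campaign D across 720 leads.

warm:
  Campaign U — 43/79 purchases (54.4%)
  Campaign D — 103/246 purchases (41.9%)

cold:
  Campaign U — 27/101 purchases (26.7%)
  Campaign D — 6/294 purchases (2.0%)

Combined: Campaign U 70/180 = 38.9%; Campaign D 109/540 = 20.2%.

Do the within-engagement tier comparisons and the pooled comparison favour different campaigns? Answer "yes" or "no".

Within each engagement tier level (warm 54.4% vs 41.9%; cold 26.7% vs 2.0%), Campaign U has the higher rate every time. Pooled: 38.9% vs 20.2% — Campaign U has the higher rate overall. They agree.

no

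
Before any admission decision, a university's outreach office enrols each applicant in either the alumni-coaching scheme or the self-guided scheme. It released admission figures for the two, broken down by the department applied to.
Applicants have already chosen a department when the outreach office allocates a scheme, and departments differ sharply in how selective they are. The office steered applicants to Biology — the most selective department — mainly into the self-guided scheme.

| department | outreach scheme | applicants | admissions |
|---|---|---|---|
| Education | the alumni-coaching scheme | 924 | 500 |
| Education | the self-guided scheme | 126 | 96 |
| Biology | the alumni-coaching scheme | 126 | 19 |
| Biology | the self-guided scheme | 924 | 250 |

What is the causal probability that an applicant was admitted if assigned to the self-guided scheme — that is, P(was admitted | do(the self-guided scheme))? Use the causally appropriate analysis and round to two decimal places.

Nothing the outreach scheme does changes department; the imbalance is an allocation artefact. With department also predicting the outcome, the pooled figure is confounded, and the within-stratum comparison is the causal one.
Standardising the self-guided scheme to the population department mix: 0.500·96/126 + 0.500·250/924 = 0.516.

0.52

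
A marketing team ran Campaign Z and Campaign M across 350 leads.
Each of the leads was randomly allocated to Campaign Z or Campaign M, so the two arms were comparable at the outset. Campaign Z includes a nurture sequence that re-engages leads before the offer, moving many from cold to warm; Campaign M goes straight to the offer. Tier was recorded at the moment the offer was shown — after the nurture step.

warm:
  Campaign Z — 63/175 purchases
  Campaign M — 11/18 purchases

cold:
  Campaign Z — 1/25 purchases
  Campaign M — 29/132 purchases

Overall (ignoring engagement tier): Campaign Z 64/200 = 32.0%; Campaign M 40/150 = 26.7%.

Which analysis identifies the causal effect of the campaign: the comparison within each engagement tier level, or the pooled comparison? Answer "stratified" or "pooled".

pooled

The stratified and pooled comparisons disagree (Campaign M wins within each engagement tier; Campaign Z wins overall), so the answer turns on the causal role of engagement tier.
Engagement tier lies on the pathway campaign → engagement tier → outcome, so adjusting for it blocks the indirect effect. For the total causal effect of campaign, use the unadjusted pooled rates.
Pooled: Campaign Z 32.0% vs Campaign M 26.7%; Campaign Z is higher overall.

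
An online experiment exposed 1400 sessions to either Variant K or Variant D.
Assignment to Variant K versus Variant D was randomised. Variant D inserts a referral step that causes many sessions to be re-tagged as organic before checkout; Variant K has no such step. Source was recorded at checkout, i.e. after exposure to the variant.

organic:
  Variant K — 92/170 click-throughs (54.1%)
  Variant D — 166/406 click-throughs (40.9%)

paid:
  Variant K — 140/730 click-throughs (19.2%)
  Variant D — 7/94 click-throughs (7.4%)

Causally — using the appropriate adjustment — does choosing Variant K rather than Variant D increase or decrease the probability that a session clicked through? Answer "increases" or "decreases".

Variant K is higher inside every traffic source stratum but Variant D is higher in aggregate. Whether to stratify depends on how traffic source relates to the variant.
Traffic source is downstream of the variant. One should not condition on a consequence of treatment, so the overall rates are the right comparison.
Pooled: Variant K 25.8% vs Variant D 34.6%; Variant D is higher overall.

decreases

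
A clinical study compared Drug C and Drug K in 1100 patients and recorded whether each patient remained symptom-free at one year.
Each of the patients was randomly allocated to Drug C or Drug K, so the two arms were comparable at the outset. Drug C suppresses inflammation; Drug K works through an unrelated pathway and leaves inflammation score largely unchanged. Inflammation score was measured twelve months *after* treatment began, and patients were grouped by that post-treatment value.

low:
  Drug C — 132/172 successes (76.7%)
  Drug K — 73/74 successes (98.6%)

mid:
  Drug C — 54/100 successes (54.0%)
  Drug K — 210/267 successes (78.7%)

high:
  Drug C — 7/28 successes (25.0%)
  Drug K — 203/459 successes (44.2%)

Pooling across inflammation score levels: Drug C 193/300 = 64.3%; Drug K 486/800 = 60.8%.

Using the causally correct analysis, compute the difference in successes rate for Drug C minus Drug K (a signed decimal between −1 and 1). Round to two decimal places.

Inflammation score is downstream of the drug. One should not condition on a consequence of treatment, so the overall rates are the right comparison.
The causal difference is the pooled difference: 0.643 − 0.608 = +0.036.

+0.04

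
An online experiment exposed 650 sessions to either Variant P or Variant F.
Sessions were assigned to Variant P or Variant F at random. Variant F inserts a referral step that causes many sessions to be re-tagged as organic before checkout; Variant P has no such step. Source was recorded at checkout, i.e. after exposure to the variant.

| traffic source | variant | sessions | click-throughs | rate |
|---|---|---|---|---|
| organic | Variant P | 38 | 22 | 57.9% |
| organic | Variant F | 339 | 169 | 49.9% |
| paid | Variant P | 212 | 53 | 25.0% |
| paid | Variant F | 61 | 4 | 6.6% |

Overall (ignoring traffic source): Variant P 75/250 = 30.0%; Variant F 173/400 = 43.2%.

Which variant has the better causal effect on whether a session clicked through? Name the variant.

Traffic source is downstream of the variant. One should not condition on a consequence of treatment, so the overall rates are the right comparison.
Pooled: Variant P 30.0% vs Variant F 43.2%; Variant F is higher overall.

Variant F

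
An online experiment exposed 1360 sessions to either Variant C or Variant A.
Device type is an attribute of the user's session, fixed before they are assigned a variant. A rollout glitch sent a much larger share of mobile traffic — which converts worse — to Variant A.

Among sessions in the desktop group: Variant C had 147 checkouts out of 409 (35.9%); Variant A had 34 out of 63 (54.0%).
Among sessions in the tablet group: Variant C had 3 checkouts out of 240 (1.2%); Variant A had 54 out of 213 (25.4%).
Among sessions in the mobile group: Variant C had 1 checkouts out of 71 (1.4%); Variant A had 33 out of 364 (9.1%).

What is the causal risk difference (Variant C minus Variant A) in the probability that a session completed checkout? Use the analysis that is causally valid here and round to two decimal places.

-0.17

Device type satisfies the back-door criterion: it is not a descendant of the variant, and it blocks the spurious path from variant to outcome. Adjusting for it (i.e., using the within-device type rates) gives the causal effect.
Adjusting over the population distribution of device type: 0.347·(0.359−0.540) + 0.333·(0.013−0.254) + 0.320·(0.014−0.091) = -0.167.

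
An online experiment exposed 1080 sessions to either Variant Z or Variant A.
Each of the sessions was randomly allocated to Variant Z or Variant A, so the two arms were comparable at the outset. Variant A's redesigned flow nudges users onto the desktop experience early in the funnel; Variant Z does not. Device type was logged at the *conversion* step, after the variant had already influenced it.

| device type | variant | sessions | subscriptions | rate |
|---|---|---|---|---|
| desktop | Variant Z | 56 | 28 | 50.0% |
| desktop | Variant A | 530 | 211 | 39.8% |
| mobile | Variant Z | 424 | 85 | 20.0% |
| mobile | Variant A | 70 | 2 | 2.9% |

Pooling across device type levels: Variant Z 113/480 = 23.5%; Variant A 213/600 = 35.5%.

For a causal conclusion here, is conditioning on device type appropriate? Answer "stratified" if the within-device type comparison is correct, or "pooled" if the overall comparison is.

pooled

Device type is downstream of the variant. One should not condition on a consequence of treatment, so the overall rates are the right comparison.
Pooled: Variant Z 23.5% vs Variant A 35.5%; Variant A is higher overall.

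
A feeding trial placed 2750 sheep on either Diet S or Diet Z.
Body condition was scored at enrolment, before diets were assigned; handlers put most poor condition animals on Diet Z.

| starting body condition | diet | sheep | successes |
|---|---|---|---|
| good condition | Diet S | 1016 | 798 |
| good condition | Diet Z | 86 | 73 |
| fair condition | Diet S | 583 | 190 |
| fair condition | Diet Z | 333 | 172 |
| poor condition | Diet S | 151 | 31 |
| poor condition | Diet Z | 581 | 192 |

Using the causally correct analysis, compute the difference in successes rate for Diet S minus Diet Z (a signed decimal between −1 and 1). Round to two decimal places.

Within every starting body condition level Diet Z has the higher rate, yet pooled Diet S does — Simpson's reversal.
Starting body condition is set before the diet has any effect — it is not caused by the diet — and it independently drives the outcome. That makes it a confounder, so the causal comparison is within starting body condition levels.
Adjusting over the population distribution of starting body condition: 0.401·(0.785−0.849) + 0.333·(0.326−0.517) + 0.266·(0.205−0.330) = -0.122.

-0.12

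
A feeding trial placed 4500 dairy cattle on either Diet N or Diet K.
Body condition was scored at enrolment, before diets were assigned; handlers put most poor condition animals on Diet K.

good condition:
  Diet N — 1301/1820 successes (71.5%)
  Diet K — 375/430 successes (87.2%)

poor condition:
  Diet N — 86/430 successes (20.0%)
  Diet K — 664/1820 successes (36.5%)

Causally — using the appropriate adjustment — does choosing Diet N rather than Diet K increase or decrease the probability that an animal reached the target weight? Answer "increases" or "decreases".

Here starting body condition is a common cause — it drives both which diet a case falls under and the outcome. The crude comparison mixes populations; the stratum-specific rates are the causally relevant ones.
Within each level — good condition: 71.5% vs 87.2%; poor condition: 20.0% vs 36.5% — Diet K is higher every time.

decreases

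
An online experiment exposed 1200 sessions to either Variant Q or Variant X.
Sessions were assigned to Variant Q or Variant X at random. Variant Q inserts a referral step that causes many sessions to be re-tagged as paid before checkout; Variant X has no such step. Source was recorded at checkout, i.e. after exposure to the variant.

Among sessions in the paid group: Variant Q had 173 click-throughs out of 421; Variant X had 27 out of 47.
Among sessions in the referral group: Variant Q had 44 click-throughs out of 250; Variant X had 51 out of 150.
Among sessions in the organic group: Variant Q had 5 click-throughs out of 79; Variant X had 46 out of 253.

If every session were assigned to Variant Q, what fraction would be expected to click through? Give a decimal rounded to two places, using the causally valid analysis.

Traffic source lies on the pathway variant → traffic source → outcome, so adjusting for it blocks the indirect effect. For the total causal effect of variant, use the unadjusted pooled rates.
So P(outcome | do(Variant Q)) is just the pooled rate for Variant Q: 222/750 = 0.296.

0.30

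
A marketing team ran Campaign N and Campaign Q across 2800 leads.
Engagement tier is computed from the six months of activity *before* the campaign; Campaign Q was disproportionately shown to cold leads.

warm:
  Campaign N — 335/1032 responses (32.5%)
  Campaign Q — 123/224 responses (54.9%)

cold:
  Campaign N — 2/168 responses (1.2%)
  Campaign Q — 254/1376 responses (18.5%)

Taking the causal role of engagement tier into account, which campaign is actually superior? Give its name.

Campaign Q

Engagement tier is set before the campaign has any effect — it is not caused by the campaign — and it independently drives the outcome. That makes it a confounder, so the causal comparison is within engagement tier levels.
Within each level — warm: 32.5% vs 54.9%; cold: 1.2% vs 18.5% — Campaign Q is higher every time.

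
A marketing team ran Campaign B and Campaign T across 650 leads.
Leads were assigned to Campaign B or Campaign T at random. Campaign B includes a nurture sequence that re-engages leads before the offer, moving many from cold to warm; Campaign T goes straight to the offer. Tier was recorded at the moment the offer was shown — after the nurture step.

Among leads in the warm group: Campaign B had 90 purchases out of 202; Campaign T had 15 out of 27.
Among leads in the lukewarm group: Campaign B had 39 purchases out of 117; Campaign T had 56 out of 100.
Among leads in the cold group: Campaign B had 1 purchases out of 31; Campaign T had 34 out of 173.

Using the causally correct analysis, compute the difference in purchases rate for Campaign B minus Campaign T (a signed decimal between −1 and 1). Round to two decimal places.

+0.02

Within every engagement tier level Campaign T has the higher rate, yet pooled Campaign B does — Simpson's reversal.
Engagement tier lies on the pathway campaign → engagement tier → outcome, so adjusting for it blocks the indirect effect. For the total causal effect of campaign, use the unadjusted pooled rates.
The causal difference is the pooled difference: 0.371 − 0.350 = +0.021.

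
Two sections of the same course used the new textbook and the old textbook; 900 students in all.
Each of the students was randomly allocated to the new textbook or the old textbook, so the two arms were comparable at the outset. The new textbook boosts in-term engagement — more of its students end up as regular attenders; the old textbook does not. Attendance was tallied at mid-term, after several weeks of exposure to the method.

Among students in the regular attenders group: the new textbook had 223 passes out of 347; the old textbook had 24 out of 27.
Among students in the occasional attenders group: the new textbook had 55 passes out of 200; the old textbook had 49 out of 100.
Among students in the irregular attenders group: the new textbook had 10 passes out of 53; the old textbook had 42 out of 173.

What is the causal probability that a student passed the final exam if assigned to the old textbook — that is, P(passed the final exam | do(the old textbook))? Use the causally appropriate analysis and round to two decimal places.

The distribution of mid-term attendance is itself part of what the teaching method does — it is an intermediate outcome. Holding it fixed would remove that part of the effect; the total effect is the pooled difference.
So P(outcome | do(the old textbook)) is just the pooled rate for the old textbook: 115/300 = 0.383.

0.38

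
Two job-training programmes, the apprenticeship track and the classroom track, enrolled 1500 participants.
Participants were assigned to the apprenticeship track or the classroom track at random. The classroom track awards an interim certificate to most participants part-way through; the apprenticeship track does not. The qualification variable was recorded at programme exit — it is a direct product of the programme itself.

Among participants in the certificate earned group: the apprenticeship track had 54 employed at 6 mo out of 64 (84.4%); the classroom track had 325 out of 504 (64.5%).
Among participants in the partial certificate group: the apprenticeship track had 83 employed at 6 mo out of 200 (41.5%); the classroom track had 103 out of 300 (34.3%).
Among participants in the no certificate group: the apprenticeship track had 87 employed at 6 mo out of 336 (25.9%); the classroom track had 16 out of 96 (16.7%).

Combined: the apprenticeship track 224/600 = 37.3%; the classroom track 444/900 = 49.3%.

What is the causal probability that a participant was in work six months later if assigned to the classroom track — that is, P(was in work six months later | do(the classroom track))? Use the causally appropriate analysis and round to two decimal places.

The distribution of qualification attained during the programme is itself part of what the programme does — it is an intermediate outcome. Holding it fixed would remove that part of the effect; the total effect is the pooled difference.
So P(outcome | do(the classroom track)) is just the pooled rate for the classroom track: 444/900 = 0.493.

0.49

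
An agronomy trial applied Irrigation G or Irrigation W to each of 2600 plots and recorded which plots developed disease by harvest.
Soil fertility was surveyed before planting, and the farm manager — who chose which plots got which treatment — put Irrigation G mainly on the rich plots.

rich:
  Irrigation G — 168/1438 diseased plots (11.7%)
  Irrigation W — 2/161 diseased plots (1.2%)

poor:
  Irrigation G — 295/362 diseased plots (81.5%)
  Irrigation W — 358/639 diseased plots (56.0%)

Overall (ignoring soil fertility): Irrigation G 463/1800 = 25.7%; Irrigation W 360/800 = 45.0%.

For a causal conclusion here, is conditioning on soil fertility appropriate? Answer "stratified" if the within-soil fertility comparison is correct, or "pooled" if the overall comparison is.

The stratified and pooled comparisons disagree (Irrigation W wins within each soil fertility; Irrigation G wins overall), so the answer turns on the causal role of soil fertility.
The imbalance in soil fertility arose from how plots were allocated, not from anything the irrigation did; and soil fertility independently affects the outcome. The pooled gap is confounded — condition on soil fertility.
Within each level — rich: 11.7% vs 1.2%; poor: 81.5% vs 56.0% — Irrigation W is lower every time.

stratified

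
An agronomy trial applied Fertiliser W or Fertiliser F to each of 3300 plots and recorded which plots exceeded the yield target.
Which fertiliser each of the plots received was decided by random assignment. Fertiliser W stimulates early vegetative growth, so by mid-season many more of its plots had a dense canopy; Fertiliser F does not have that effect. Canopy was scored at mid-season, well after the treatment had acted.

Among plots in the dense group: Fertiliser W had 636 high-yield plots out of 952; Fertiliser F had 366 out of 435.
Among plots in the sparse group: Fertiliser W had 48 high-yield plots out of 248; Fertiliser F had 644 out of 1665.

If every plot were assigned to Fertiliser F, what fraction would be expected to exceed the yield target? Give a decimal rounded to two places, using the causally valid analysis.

0.48

Stratifying would compare fertilisers among plots the fertilisers themselves sorted into mid-season canopy groups — a form of selection on an intermediate. The unconditioned pooled rates give the total causal effect.
So P(outcome | do(Fertiliser F)) is just the pooled rate for Fertiliser F: 1010/2100 = 0.481.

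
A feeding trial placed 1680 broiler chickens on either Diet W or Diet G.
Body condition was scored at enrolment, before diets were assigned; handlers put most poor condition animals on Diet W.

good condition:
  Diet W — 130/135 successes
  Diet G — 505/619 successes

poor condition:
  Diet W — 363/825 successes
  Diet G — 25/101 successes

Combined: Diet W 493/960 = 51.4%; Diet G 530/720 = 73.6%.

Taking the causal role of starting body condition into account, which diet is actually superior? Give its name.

Diet W

Within every starting body condition level Diet W has the higher rate, yet pooled Diet G does — Simpson's reversal.
Starting body condition is set before the diet has any effect — it is not caused by the diet — and it independently drives the outcome. That makes it a confounder, so the causal comparison is within starting body condition levels.
Within each level — good condition: 96.3% vs 81.6%; poor condition: 44.0% vs 24.8% — Diet W is higher every time.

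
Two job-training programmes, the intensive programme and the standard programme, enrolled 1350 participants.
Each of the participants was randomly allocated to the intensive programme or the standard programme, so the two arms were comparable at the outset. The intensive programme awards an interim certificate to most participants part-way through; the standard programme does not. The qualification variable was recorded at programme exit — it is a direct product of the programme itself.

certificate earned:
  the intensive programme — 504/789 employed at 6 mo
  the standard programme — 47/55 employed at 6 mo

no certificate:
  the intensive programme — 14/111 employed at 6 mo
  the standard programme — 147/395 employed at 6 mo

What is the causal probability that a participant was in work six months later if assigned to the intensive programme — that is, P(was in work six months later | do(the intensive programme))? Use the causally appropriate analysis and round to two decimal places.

0.58

The distribution of qualification attained during the programme is itself part of what the programme does — it is an intermediate outcome. Holding it fixed would remove that part of the effect; the total effect is the pooled difference.
So P(outcome | do(the intensive programme)) is just the pooled rate for the intensive programme: 518/900 = 0.576.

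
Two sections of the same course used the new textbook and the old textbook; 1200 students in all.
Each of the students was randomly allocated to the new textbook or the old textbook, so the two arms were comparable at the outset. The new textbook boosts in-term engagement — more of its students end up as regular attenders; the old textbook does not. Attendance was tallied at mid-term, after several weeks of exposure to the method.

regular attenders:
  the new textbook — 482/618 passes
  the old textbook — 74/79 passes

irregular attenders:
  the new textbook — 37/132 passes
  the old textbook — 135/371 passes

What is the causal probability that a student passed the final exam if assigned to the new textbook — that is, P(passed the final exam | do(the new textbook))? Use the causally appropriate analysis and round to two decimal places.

Mid-term attendance is recorded after the teaching method and is itself shifted by it — it sits on the causal path from teaching method to outcome. Conditioning on a mediator would strip out part of the effect we want; the pooled comparison gives the total causal effect.
So P(outcome | do(the new textbook)) is just the pooled rate for the new textbook: 519/750 = 0.692.

0.69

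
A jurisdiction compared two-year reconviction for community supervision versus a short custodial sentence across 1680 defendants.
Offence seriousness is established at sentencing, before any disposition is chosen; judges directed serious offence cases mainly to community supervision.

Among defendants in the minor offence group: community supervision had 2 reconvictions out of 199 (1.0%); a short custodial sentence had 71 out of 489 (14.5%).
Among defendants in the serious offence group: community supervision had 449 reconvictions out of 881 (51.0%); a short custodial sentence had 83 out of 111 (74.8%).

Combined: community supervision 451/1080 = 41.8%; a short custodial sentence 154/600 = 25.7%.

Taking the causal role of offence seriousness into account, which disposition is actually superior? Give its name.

The imbalance in offence seriousness arose from how defendants were allocated, not from anything the disposition did; and offence seriousness independently affects the outcome. The pooled gap is confounded — condition on offence seriousness.
Within each level — minor offence: 1.0% vs 14.5%; serious offence: 51.0% vs 74.8% — community supervision is lower every time.

community supervision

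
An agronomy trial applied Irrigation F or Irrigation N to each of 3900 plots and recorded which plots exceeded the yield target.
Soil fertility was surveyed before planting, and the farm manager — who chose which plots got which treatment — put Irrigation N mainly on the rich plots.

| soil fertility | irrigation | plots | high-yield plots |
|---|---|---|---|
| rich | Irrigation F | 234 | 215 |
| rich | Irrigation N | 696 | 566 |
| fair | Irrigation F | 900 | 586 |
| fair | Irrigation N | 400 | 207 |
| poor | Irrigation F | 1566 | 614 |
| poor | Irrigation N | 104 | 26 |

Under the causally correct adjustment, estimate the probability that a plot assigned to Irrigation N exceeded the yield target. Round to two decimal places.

0.47

Soil fertility satisfies the back-door criterion: it is not a descendant of the irrigation, and it blocks the spurious path from irrigation to outcome. Adjusting for it (i.e., using the within-soil fertility rates) gives the causal effect.
Standardising Irrigation N to the population soil fertility mix: 0.238·566/696 + 0.333·207/400 + 0.428·26/104 = 0.473.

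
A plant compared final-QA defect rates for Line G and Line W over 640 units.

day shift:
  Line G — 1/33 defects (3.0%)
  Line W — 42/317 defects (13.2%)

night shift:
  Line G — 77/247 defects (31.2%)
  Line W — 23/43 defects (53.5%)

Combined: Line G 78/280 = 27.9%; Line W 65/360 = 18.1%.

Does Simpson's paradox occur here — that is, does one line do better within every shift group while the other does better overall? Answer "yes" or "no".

yes

Within each shift level (day shift 3.0% vs 13.2%; night shift 31.2% vs 53.5%), Line G has the lower rate every time. Pooled: 27.9% vs 18.1% — Line W has the lower rate overall. The two comparisons disagree.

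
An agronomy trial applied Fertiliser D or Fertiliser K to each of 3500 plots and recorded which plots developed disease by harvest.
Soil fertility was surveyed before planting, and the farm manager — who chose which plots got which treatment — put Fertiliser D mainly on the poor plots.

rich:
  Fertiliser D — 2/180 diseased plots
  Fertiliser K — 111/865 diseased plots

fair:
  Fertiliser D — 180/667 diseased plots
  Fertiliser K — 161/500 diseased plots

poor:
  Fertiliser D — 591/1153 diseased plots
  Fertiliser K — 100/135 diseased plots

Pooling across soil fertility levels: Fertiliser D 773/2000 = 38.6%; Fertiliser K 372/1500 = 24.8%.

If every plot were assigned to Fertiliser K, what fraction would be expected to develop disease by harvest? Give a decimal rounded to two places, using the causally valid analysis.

0.42

Soil fertility is set before the fertiliser has any effect — it is not caused by the fertiliser — and it independently drives the outcome. That makes it a confounder, so the causal comparison is within soil fertility levels.
Standardising Fertiliser K to the population soil fertility mix: 0.299·111/865 + 0.333·161/500 + 0.368·100/135 = 0.418.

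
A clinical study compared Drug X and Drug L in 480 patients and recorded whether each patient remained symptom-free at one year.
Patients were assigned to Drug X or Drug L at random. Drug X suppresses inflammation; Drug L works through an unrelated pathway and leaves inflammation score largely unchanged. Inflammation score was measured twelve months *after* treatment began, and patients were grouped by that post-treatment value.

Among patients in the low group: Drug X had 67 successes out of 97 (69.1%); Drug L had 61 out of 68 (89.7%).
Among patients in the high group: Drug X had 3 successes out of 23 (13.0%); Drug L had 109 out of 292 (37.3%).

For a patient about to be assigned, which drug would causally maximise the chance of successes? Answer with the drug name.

Drug X

The inflammation score-specific comparison favours Drug L throughout, but the pooled figures favour Drug X. The question is whether to condition on inflammation score.
The distribution of inflammation score is itself part of what the drug does — it is an intermediate outcome. Holding it fixed would remove that part of the effect; the total effect is the pooled difference.
Pooled: Drug X 58.3% vs Drug L 47.2%; Drug X is higher overall.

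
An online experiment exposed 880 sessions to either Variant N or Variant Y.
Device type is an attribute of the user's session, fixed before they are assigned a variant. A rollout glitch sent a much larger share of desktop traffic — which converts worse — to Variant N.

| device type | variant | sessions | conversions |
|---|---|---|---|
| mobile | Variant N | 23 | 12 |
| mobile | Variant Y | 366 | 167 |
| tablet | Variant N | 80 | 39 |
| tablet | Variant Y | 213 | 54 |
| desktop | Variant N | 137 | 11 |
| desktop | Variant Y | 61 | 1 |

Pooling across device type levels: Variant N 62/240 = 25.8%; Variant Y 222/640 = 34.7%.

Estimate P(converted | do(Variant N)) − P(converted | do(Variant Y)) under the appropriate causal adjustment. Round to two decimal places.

The stratified and pooled comparisons disagree (Variant N wins within each device type; Variant Y wins overall), so the answer turns on the causal role of device type.
The imbalance in device type arose from how sessions were allocated, not from anything the variant did; and device type independently affects the outcome. The pooled gap is confounded — condition on device type.
Adjusting over the population distribution of device type: 0.442·(0.522−0.456) + 0.333·(0.487−0.254) + 0.225·(0.080−0.016) = +0.121.

+0.12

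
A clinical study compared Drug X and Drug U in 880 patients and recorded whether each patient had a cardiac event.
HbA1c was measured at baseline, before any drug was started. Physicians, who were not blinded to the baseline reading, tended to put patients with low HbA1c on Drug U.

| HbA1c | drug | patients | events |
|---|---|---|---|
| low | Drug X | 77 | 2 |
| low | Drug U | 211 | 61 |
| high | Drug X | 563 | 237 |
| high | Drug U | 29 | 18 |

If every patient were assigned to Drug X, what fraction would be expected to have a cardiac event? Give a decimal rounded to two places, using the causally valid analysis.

Since HbA1c is a pre-existing factor (not a product of the drug) and it affects the outcome on its own, it is a confounder. The stratified rates, not the pooled rate, identify the causal effect.
Standardising Drug X to the population HbA1c mix: 0.327·2/77 + 0.673·237/563 = 0.292.

0.29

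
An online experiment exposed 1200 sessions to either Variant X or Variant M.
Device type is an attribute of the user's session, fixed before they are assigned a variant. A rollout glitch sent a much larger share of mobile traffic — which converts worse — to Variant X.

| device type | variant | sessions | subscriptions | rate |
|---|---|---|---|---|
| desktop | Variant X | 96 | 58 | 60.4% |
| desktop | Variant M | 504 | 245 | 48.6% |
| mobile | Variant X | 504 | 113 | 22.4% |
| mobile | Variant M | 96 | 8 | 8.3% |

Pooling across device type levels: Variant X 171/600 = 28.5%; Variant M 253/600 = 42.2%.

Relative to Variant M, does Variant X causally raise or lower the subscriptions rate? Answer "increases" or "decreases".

increases

Here device type is a common cause — it drives both which variant a case falls under and the outcome. The crude comparison mixes populations; the stratum-specific rates are the causally relevant ones.
Within each level — desktop: 60.4% vs 48.6%; mobile: 22.4% vs 8.3% — Variant X is higher every time.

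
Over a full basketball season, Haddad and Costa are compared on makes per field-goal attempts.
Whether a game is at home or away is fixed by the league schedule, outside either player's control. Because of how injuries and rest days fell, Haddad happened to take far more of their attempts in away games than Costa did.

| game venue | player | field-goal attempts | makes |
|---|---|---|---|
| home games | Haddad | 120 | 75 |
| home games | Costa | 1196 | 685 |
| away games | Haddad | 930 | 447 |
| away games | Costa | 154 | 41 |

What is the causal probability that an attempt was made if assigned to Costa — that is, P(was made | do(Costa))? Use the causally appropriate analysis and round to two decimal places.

Here game venue is a common cause — it drives both which player a case falls under and the outcome. The crude comparison mixes populations; the stratum-specific rates are the causally relevant ones.
Standardising Costa to the population game venue mix: 0.548·685/1196 + 0.452·41/154 = 0.434.

0.43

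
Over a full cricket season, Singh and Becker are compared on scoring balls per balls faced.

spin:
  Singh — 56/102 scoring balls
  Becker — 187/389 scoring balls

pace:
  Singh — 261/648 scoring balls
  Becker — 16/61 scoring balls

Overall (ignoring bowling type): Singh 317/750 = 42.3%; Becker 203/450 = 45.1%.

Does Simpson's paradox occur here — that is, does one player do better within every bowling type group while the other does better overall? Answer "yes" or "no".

yes

Within each bowling type level (spin 54.9% vs 48.1%; pace 40.3% vs 26.2%), Singh has the higher rate every time. Pooled: 42.3% vs 45.1% — Becker has the higher rate overall. The two comparisons disagree.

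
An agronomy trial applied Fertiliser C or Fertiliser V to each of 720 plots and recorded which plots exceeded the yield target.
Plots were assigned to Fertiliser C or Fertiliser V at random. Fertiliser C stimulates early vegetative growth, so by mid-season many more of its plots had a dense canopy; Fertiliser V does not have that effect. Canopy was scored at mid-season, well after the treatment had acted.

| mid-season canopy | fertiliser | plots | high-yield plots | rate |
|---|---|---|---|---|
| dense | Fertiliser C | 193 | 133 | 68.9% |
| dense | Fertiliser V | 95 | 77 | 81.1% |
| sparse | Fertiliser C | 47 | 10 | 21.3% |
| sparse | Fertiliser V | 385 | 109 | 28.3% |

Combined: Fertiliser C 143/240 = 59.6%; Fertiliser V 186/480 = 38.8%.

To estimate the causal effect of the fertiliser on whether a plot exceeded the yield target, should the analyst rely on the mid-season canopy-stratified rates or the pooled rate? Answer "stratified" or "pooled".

pooled

The stratified and pooled comparisons disagree (Fertiliser V wins within each mid-season canopy; Fertiliser C wins overall), so the answer turns on the causal role of mid-season canopy.
Mid-season canopy is recorded after the fertiliser and is itself shifted by it — it sits on the causal path from fertiliser to outcome. Conditioning on a mediator would strip out part of the effect we want; the pooled comparison gives the total causal effect.
Pooled: Fertiliser C 59.6% vs Fertiliser V 38.8%; Fertiliser C is higher overall.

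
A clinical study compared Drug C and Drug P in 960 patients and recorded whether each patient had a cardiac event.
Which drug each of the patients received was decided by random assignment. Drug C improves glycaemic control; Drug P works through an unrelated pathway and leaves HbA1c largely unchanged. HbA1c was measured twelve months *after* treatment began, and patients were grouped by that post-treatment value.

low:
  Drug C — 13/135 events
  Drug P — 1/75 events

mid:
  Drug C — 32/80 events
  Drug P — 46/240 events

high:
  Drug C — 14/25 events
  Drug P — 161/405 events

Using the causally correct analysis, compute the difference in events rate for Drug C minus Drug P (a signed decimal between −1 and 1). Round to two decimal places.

Stratifying would compare drugs among patients the drugs themselves sorted into HbA1c groups — a form of selection on an intermediate. The unconditioned pooled rates give the total causal effect.
The causal difference is the pooled difference: 0.246 − 0.289 = -0.043.

-0.04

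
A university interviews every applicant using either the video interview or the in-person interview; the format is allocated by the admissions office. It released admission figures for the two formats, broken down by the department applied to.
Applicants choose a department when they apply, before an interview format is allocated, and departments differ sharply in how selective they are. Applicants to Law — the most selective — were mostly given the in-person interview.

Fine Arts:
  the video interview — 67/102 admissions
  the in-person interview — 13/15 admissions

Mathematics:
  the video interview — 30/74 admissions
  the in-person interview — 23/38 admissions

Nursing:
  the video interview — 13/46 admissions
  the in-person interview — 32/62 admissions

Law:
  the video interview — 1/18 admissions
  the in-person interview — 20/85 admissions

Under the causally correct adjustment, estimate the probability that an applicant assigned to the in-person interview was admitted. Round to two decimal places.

0.57

The department-specific comparison favours the in-person interview throughout, but the pooled figures favour the video interview. The question is whether to condition on department.
The imbalance in department arose from how applicants were allocated, not from anything the interview format did; and department independently affects the outcome. The pooled gap is confounded — condition on department.
Standardising the in-person interview to the population department mix: 0.266·13/15 + 0.255·23/38 + 0.245·32/62 + 0.234·20/85 = 0.566.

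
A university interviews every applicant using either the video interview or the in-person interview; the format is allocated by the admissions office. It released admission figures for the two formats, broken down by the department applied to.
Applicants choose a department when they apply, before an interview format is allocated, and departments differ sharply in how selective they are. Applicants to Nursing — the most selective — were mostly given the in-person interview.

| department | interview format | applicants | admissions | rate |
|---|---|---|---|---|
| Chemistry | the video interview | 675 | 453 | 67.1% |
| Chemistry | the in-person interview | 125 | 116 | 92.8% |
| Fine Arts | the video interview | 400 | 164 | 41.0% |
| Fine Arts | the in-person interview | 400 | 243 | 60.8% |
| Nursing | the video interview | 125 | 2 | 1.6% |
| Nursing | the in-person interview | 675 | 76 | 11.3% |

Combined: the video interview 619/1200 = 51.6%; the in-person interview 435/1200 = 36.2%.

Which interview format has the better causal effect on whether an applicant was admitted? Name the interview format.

The stratified and pooled comparisons disagree (the in-person interview wins within each department; the video interview wins overall), so the answer turns on the causal role of department.
The imbalance in department arose from how applicants were allocated, not from anything the interview format did; and department independently affects the outcome. The pooled gap is confounded — condition on department.
Within each level — Chemistry: 67.1% vs 92.8%; Fine Arts: 41.0% vs 60.8%; Nursing: 1.6% vs 11.3% — the in-person interview is higher every time.

the in-person interview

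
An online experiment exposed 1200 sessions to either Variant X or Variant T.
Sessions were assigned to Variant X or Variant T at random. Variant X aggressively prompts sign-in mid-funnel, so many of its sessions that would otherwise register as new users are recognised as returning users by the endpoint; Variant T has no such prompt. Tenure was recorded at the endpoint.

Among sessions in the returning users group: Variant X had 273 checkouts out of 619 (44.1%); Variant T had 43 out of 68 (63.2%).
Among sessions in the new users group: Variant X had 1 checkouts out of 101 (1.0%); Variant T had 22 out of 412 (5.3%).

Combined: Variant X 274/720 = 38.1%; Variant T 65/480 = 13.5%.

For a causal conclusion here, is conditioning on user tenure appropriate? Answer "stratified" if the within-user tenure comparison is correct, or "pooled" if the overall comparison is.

Because the variant influences user tenure, user tenure is a post-treatment mediator, not a confounder. Stratifying on it would bias the estimate; the causal effect is the crude pooled difference.
Pooled: Variant X 38.1% vs Variant T 13.5%; Variant X is higher overall.

pooled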